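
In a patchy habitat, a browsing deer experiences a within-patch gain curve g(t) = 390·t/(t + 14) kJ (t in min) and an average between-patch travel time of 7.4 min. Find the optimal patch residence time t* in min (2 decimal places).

10.18 min

Optimal t* satisfies g'(t*) = g(t*)/(T + t*).
g'(t) = 390·14/(t + 14)². Setting 390·14/(t+14)² = 390t/[(t+14)(7.4+t)] gives 14(7.4+t) = t(t+14), so t² = 14×7.4 = 103.6.
t* = √103.6 = 10.18 min.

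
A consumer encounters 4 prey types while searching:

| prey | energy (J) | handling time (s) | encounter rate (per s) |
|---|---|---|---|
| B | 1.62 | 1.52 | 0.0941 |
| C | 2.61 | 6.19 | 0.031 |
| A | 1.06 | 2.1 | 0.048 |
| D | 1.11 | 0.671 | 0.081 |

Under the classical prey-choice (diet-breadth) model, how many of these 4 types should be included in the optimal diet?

4

E/h in descending order: D 1.65, B 1.07, A 0.505, C 0.422 J/s. The optimal diet is the largest prefix of this list for which every included type satisfies E_i/h_i > R on the types above it.
Rate on top 1: 0.08528. B: 1.07 > 0.08528 → include.
Rate on top 2: 0.2024. A: 0.505 > 0.2024 → include.
Rate on top 3: 0.2259. C: 0.422 > 0.2259 → include.
Optimal diet: D, B, A, C — 4 of 4 types.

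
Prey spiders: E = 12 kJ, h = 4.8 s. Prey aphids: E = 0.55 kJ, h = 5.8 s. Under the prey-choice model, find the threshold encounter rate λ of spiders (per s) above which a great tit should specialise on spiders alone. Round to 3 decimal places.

At the threshold, the rate on spiders alone equals the profitability of aphids: λ·12/(1 + λ·4.8) = 0.55/5.8 = 0.09483.
Rearranging, λ(12 − 0.09483×4.8) = 0.09483, so λ = 0.09483/11.54 = 0.008214 per s.

0.008 per s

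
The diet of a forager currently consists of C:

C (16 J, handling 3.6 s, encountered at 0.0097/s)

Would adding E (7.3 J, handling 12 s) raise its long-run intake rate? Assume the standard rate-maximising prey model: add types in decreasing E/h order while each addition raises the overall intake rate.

Intake rate on the current diet: R = (0.0097×16) / (1 + 0.0097×3.6) = 0.1552/1.035 = 0.15 J/s.
Profitability of E: 7.3/12 = 0.6083 J/s.
0.6083 > 0.15, so adding E raises the average — include it.

Yes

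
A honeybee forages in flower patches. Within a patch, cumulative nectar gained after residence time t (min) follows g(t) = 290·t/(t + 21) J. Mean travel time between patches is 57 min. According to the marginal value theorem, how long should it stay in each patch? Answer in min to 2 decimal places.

34.60 min

Maximise g(t)/(T+t): set derivative to zero → g'(t)(T+t) = g(t).
g'(t) = 290·21/(t + 21)². Setting 290·21/(t+21)² = 290t/[(t+21)(57+t)] gives 21(57+t) = t(t+21), so t² = 21×57 = 1197.
t* = √1197 = 34.6 min.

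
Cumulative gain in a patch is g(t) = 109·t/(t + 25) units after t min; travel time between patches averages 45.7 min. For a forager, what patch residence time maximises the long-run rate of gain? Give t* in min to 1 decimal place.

Maximise g(t)/(T+t): set derivative to zero → g'(t)(T+t) = g(t).
g'(t) = 109·25/(t + 25)². Setting 109·25/(t+25)² = 109t/[(t+25)(45.7+t)] gives 25(45.7+t) = t(t+25), so t² = 25×45.7 = 1142.
t* = √1142 = 33.8 min.

33.8 min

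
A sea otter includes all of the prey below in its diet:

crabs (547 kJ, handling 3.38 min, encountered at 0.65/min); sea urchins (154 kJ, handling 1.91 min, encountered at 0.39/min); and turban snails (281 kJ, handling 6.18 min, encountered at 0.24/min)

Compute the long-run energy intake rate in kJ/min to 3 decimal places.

89.040 kJ/min

R = (0.65×547 + 0.39×154 + 0.24×281) / (1 + 0.65×3.38 + 0.39×1.91 + 0.24×6.18) = 483.1/5.425 = 89.04 kJ/min.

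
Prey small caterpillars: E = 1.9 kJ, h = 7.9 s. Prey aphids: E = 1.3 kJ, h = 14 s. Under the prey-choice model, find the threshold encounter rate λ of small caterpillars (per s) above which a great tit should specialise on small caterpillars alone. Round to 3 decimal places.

0.080 per s

At the threshold, the rate on small caterpillars alone equals the profitability of aphids: λ·1.9/(1 + λ·7.9) = 1.3/14 = 0.09286.
Rearranging, λ(1.9 − 0.09286×7.9) = 0.09286, so λ = 0.09286/1.166 = 0.07961 per s.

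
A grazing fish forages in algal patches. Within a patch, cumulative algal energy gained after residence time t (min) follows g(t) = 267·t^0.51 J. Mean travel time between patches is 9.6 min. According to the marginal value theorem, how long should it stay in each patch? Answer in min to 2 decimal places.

Optimal t* satisfies g'(t*) = g(t*)/(T + t*).
g'(t) = 0.51·267·t^-0.49. Setting 0.51·267·t^-0.49 = 267·t^0.51/(9.6+t) gives 0.51(9.6+t) = t, so 0.49·t = 0.51×9.6.
t* = 0.51×9.6/0.49 = 9.992 min.

9.99 min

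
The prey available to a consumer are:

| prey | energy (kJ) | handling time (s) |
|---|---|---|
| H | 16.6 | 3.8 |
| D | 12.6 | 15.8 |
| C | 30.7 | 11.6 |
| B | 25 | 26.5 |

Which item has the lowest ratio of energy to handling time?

D

Profitability E/h (kJ/s): H = 16.6/3.8 = 4.37, D = 12.6/15.8 = 0.797, C = 30.7/11.6 = 2.65, B = 25/26.5 = 0.943.
Ranked: H > C > B > D.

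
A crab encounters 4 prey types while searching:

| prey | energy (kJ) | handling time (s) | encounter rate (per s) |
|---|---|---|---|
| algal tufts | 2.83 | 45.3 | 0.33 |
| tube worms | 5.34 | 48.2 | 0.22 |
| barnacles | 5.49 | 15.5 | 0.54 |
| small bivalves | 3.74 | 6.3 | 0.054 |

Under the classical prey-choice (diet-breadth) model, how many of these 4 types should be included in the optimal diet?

2

Profitabilities (E/h, kJ/s): small bivalves 0.594, barnacles 0.354, tube worms 0.111, algal tufts 0.0625. Add prey in this order while the next type's profitability exceeds the intake rate on those already taken.
Rate on top 1: 0.1507. barnacles: 0.354 > 0.1507 → include.
Rate on top 2: 0.3261. tube worms: 0.111 < 0.3261 → exclude; stop.
Optimal diet: small bivalves, barnacles — 2 of 4 types.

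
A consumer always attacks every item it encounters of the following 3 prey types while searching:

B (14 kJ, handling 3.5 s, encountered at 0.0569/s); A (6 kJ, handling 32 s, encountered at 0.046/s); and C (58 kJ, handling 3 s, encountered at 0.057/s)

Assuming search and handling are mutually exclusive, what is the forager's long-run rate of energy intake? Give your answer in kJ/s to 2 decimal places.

R = Σλ_iE_i / (1 + Σλ_ih_i)
Numerator: 0.0569×14 + 0.046×6 + 0.057×58 = 4.379
Denominator: 1 + 0.0569×3.5 + 0.046×32 + 0.057×3 = 2.842
R = 4.379/2.842 = 1.541 kJ/s

1.54 kJ/s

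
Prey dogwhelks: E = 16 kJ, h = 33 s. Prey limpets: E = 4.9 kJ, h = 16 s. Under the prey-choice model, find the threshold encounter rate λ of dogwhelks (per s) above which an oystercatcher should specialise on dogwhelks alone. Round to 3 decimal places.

The zero-one rule: include limpets iff E₂/h₂ > λE₁/(1+λh₁). Equality gives the switch point.
λE₁h₂ = E₂ + λE₂h₁ ⇒ λ = E₂/(E₁h₂ − E₂h₁) = 4.9/(256 − 161.7) = 0.05196 per s.

0.052 per s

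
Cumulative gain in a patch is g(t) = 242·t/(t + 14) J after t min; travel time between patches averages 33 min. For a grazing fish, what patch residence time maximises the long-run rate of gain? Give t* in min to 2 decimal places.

21.49 min

Maximise g(t)/(T+t): set derivative to zero → g'(t)(T+t) = g(t).
g'(t) = 242·14/(t + 14)². Setting 242·14/(t+14)² = 242t/[(t+14)(33+t)] gives 14(33+t) = t(t+14), so t² = 14×33 = 462.
t* = √462 = 21.49 min.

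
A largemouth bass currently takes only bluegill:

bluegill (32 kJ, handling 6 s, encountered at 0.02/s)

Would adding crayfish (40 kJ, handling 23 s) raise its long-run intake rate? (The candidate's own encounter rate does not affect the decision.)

Yes

Intake rate on the current diet: R = (0.02×32) / (1 + 0.02×6) = 0.64/1.12 = 0.5714 kJ/s.
Profitability of crayfish: 40/23 = 1.739 kJ/s.
Since 1.739 > R, including crayfish increases the long-run rate.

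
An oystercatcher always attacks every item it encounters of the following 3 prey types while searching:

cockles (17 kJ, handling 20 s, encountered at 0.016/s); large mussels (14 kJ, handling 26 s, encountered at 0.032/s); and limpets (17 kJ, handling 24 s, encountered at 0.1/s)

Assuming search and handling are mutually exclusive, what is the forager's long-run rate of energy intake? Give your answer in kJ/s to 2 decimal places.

0.53 kJ/s

Energy encountered per unit search time: 0.016×17 + 0.032×14 + 0.1×17 = 2.42 kJ/s.
Handling time per unit search time: 0.016×20 + 0.032×26 + 0.1×24 = 3.552.
Rate = 2.42/(1 + 3.552) = 0.5316 kJ/s.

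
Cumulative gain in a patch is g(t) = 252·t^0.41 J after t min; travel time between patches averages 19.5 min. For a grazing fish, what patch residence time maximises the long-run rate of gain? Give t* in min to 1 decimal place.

Maximise g(t)/(T+t): set derivative to zero → g'(t)(T+t) = g(t).
g'(t) = 0.41·252·t^-0.59. Setting 0.41·252·t^-0.59 = 252·t^0.41/(19.5+t) gives 0.41(19.5+t) = t, so 0.59·t = 0.41×19.5.
t* = 0.41×19.5/0.59 = 13.55 min.

13.6 min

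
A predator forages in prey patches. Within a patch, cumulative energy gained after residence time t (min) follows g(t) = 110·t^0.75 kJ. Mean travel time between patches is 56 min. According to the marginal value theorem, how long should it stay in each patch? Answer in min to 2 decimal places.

168.00 min

Optimal t* satisfies g'(t*) = g(t*)/(T + t*).
g'(t) = 0.75·110·t^-0.25. Setting 0.75·110·t^-0.25 = 110·t^0.75/(56+t) gives 0.75(56+t) = t, so 0.25·t = 0.75×56.
t* = 0.75×56/0.25 = 168 min.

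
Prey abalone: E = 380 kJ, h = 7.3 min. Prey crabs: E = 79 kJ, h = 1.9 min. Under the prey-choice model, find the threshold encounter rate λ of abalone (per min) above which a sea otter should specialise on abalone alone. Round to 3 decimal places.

0.544 per min

Drop crabs once their profitability E₂/h₂ falls below the rate achievable on abalone alone: E₂/h₂ = λE₁/(1 + λh₁).
Solve for λ: λE₁h₂ = E₂(1 + λh₁) → λ(E₁h₂ − E₂h₁) = E₂ → λ = E₂/(E₁h₂ − E₂h₁).
λ = 79/(380×1.9 − 79×7.3) = 79/145.3 = 0.5437 per min.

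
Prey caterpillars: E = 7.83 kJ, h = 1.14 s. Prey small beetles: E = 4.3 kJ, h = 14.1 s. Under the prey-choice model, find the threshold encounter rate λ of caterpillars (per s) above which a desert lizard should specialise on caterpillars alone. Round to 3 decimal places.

The zero-one rule: include small beetles iff E₂/h₂ > λE₁/(1+λh₁). Equality gives the switch point.
λE₁h₂ = E₂ + λE₂h₁ ⇒ λ = E₂/(E₁h₂ − E₂h₁) = 4.3/(110.4 − 4.902) = 0.04076 per s.

0.041 per s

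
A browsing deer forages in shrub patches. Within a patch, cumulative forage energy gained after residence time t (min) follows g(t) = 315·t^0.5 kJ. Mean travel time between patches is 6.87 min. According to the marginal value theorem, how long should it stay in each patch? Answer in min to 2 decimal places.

6.87 min

Maximise g(t)/(T+t): set derivative to zero → g'(t)(T+t) = g(t).
g'(t) = 0.5·315·t^-0.5. Setting 0.5·315·t^-0.5 = 315·t^0.5/(6.87+t) gives 0.5(6.87+t) = t, so 0.50·t = 0.5×6.87.
t* = 0.5×6.87/0.50 = 6.87 min.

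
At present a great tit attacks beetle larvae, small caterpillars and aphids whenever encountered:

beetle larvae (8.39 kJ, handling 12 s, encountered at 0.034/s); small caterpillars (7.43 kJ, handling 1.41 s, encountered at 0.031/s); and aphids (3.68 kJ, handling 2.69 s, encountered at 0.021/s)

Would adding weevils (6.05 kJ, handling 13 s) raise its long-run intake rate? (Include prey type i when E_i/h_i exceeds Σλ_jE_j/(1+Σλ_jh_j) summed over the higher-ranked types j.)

Yes

Intake rate on the current diet: R = (0.034×8.39 + 0.031×7.43 + 0.021×3.68) / (1 + 0.034×12 + 0.031×1.41 + 0.021×2.69) = 0.5929/1.508 = 0.3931 kJ/s.
Profitability of weevils: 6.05/13 = 0.4654 kJ/s.
0.4654 > 0.3931, so adding weevils raises the average — include it.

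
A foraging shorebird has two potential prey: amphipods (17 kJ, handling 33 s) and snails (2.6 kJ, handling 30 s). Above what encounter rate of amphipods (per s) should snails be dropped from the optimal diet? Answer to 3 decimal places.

0.006 per s

Drop snails once their profitability E₂/h₂ falls below the rate achievable on amphipods alone: E₂/h₂ = λE₁/(1 + λh₁).
Solve for λ: λE₁h₂ = E₂(1 + λh₁) → λ(E₁h₂ − E₂h₁) = E₂ → λ = E₂/(E₁h₂ − E₂h₁).
λ = 2.6/(17×30 − 2.6×33) = 2.6/424.2 = 0.006129 per s.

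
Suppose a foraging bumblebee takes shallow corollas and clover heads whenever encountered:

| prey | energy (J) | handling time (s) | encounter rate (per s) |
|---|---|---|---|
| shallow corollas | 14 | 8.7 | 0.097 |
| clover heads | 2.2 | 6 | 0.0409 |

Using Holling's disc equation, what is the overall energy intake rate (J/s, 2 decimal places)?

R = (0.097×14 + 0.0409×2.2) / (1 + 0.097×8.7 + 0.0409×6) = 1.448/2.089 = 0.693 J/s.

0.69 J/s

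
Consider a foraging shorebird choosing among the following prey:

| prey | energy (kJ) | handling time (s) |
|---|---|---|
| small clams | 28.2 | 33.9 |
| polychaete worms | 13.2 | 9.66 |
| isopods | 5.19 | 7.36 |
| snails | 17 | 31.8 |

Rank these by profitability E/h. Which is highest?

Profitability E/h (kJ/s): small clams = 28.2/33.9 = 0.832, polychaete worms = 13.2/9.66 = 1.37, isopods = 5.19/7.36 = 0.705, snails = 17/31.8 = 0.535.
Ranked: polychaete worms > small clams > isopods > snails.

polychaete worms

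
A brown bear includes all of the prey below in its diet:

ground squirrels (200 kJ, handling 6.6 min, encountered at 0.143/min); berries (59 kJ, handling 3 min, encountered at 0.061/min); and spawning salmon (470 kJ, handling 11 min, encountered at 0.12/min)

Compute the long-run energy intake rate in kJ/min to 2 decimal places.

25.70 kJ/min

R = (0.143×200 + 0.061×59 + 0.12×470) / (1 + 0.143×6.6 + 0.061×3 + 0.12×11) = 88.6/3.447 = 25.7 kJ/min.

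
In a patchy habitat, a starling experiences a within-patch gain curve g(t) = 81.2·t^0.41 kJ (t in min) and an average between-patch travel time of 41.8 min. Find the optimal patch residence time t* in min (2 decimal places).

Maximise g(t)/(T+t): set derivative to zero → g'(t)(T+t) = g(t).
g'(t) = 0.41·81.2·t^-0.59. Setting 0.41·81.2·t^-0.59 = 81.2·t^0.41/(41.8+t) gives 0.41(41.8+t) = t, so 0.59·t = 0.41×41.8.
t* = 0.41×41.8/0.59 = 29.05 min.

29.05 min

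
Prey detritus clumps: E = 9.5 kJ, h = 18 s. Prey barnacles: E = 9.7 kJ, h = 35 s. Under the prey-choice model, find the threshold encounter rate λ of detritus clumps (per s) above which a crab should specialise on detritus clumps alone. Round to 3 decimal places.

0.061 per s

At the threshold, the rate on detritus clumps alone equals the profitability of barnacles: λ·9.5/(1 + λ·18) = 9.7/35 = 0.2771.
Rearranging, λ(9.5 − 0.2771×18) = 0.2771, so λ = 0.2771/4.511 = 0.06143 per s.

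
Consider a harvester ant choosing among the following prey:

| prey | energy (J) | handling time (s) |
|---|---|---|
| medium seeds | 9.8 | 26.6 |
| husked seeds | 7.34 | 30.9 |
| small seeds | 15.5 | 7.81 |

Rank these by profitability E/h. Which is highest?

Profitability E/h (J/s): medium seeds = 9.8/26.6 = 0.368, husked seeds = 7.34/30.9 = 0.238, small seeds = 15.5/7.81 = 1.98.
Ranked: small seeds > medium seeds > husked seeds.

small seeds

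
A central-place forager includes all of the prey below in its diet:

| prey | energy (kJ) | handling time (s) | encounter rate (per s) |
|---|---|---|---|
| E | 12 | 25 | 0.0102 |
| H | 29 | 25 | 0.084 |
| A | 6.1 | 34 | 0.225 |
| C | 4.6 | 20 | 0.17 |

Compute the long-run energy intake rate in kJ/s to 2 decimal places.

Energy encountered per unit search time: 0.0102×12 + 0.084×29 + 0.225×6.1 + 0.17×4.6 = 4.713 kJ/s.
Handling time per unit search time: 0.0102×25 + 0.084×25 + 0.225×34 + 0.17×20 = 13.41.
Rate = 4.713/(1 + 13.41) = 0.3272 kJ/s.

0.33 kJ/s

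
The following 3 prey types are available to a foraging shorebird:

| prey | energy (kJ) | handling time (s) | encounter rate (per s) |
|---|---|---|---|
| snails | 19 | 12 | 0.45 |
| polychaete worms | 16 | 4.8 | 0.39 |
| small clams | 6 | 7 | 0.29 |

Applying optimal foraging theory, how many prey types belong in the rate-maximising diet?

1

Profitabilities (E/h, kJ/s): polychaete worms 3.33, snails 1.58, small clams 0.857. Add prey in this order while the next type's profitability exceeds the intake rate on those already taken.
Rate on top 1: 2.173. snails: 1.58 < 2.173 → exclude; stop.
Optimal diet: polychaete worms — 1 of 3 types.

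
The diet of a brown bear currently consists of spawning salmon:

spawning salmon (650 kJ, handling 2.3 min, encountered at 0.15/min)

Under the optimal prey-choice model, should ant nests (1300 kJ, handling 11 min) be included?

On spawning salmon alone, R = ΣλE/(1+Σλh) = 97.5/1.345 = 72.49 kJ/min.
Profitability of ant nests: 1300/11 = 118.2 kJ/min.
Since 118.2 > R, including ant nests increases the long-run rate.

Yes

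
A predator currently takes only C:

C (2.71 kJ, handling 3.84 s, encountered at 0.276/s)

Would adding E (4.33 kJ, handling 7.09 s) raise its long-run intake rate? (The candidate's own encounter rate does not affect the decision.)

Yes

Intake rate on the current diet: R = (0.276×2.71) / (1 + 0.276×3.84) = 0.748/2.06 = 0.3631 kJ/s.
E: E/h = 4.33/7.09 = 0.6107 kJ/s.
Since 0.6107 > R, including E increases the long-run rate.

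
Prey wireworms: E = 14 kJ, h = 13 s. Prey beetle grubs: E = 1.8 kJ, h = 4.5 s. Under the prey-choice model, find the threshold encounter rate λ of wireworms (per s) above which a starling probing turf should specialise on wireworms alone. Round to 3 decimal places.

At the threshold, the rate on wireworms alone equals the profitability of beetle grubs: λ·14/(1 + λ·13) = 1.8/4.5 = 0.4.
Rearranging, λ(14 − 0.4×13) = 0.4, so λ = 0.4/8.8 = 0.04545 per s.

0.045 per s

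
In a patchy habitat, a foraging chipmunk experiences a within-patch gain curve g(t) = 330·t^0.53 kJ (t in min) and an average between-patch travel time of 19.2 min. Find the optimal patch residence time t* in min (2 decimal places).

Optimal t* satisfies g'(t*) = g(t*)/(T + t*).
g'(t) = 0.53·330·t^-0.47. Setting 0.53·330·t^-0.47 = 330·t^0.53/(19.2+t) gives 0.53(19.2+t) = t, so 0.47·t = 0.53×19.2.
t* = 0.53×19.2/0.47 = 21.65 min.

21.65 min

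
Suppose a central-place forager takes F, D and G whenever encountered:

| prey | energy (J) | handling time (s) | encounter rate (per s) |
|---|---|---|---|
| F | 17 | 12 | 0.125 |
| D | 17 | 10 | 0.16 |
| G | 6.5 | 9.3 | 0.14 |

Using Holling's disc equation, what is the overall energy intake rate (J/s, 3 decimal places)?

Energy encountered per unit search time: 0.125×17 + 0.16×17 + 0.14×6.5 = 5.755 J/s.
Handling time per unit search time: 0.125×12 + 0.16×10 + 0.14×9.3 = 4.402.
Rate = 5.755/(1 + 4.402) = 1.065 J/s.

1.065 J/s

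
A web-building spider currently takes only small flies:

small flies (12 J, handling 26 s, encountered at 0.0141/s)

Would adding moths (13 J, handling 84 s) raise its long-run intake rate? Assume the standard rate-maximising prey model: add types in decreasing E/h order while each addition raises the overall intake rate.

Yes

Current rate: (0.0141×12)/(1 + 0.0141×26) = 0.1238 J/s.
moths: E/h = 13/84 = 0.1548 J/s.
Since 0.1548 > R, including moths increases the long-run rate.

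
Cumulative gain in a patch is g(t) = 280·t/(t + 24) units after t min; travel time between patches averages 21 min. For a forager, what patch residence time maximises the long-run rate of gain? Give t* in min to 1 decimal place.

22.4 min

Maximise g(t)/(T+t): set derivative to zero → g'(t)(T+t) = g(t).
g'(t) = 280·24/(t + 24)². Setting 280·24/(t+24)² = 280t/[(t+24)(21+t)] gives 24(21+t) = t(t+24), so t² = 24×21 = 504.
t* = √504 = 22.45 min.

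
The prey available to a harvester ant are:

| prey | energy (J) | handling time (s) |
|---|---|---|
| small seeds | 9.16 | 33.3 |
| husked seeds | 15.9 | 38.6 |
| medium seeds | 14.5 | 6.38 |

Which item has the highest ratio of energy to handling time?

medium seeds

Profitability E/h (J/s): small seeds = 9.16/33.3 = 0.275, husked seeds = 15.9/38.6 = 0.412, medium seeds = 14.5/6.38 = 2.27.
Ranked: medium seeds > husked seeds > small seeds.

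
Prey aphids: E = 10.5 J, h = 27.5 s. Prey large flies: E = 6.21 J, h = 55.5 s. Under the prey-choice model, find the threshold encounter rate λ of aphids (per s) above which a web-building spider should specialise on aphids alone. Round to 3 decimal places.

At the threshold, the rate on aphids alone equals the profitability of large flies: λ·10.5/(1 + λ·27.5) = 6.21/55.5 = 0.1119.
Rearranging, λ(10.5 − 0.1119×27.5) = 0.1119, so λ = 0.1119/7.423 = 0.01507 per s.

0.015 per s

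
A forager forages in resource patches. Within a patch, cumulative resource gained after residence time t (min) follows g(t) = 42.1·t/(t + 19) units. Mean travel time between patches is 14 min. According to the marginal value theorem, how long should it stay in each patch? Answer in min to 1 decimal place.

16.3 min

Maximise g(t)/(T+t): set derivative to zero → g'(t)(T+t) = g(t).
g'(t) = 42.1·19/(t + 19)². Setting 42.1·19/(t+19)² = 42.1t/[(t+19)(14+t)] gives 19(14+t) = t(t+19), so t² = 19×14 = 266.
t* = √266 = 16.31 min.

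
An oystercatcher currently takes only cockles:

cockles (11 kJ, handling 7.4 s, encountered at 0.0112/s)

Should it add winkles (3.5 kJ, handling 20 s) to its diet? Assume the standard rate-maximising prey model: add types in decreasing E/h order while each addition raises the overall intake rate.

On cockles alone, R = ΣλE/(1+Σλh) = 0.1232/1.083 = 0.1138 kJ/s.
winkles: E/h = 3.5/20 = 0.175 kJ/s.
0.175 > 0.1138, so adding winkles raises the average — include it.

Yes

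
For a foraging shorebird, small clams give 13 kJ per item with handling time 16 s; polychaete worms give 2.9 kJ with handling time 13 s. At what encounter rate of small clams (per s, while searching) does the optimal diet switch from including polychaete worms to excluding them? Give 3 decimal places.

0.024 per s

At the threshold, the rate on small clams alone equals the profitability of polychaete worms: λ·13/(1 + λ·16) = 2.9/13 = 0.2231.
Rearranging, λ(13 − 0.2231×16) = 0.2231, so λ = 0.2231/9.431 = 0.02365 per s.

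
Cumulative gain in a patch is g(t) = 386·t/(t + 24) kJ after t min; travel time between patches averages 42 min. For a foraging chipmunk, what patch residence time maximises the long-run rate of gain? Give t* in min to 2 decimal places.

Optimal t* satisfies g'(t*) = g(t*)/(T + t*).
g'(t) = 386·24/(t + 24)². Setting 386·24/(t+24)² = 386t/[(t+24)(42+t)] gives 24(42+t) = t(t+24), so t² = 24×42 = 1008.
t* = √1008 = 31.75 min.

31.75 min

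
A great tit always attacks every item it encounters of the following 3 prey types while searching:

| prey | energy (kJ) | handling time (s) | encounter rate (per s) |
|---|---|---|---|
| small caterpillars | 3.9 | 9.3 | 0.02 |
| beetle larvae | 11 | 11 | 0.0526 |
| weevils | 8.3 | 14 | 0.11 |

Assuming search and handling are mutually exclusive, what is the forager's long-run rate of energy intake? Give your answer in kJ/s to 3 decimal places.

Energy encountered per unit search time: 0.02×3.9 + 0.0526×11 + 0.11×8.3 = 1.57 kJ/s.
Handling time per unit search time: 0.02×9.3 + 0.0526×11 + 0.11×14 = 2.305.
Rate = 1.57/(1 + 2.305) = 0.475 kJ/s.

0.475 kJ/s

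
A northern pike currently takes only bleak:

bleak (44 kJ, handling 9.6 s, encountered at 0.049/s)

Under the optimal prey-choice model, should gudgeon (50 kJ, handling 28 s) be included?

Yes

On bleak alone, R = ΣλE/(1+Σλh) = 2.156/1.47 = 1.466 kJ/s.
gudgeon: E/h = 50/28 = 1.786 kJ/s.
Since 1.786 > R, including gudgeon increases the long-run rate.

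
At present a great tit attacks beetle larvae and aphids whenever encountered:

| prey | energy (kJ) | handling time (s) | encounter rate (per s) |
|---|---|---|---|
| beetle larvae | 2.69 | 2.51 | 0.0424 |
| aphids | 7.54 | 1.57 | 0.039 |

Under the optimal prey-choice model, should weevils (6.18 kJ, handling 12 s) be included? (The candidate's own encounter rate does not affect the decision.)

On beetle larvae and aphids alone, R = ΣλE/(1+Σλh) = 0.4081/1.168 = 0.3495 kJ/s.
Profitability of weevils: 6.18/12 = 0.515 kJ/s.
Since 0.515 > R, including weevils increases the long-run rate.

Yes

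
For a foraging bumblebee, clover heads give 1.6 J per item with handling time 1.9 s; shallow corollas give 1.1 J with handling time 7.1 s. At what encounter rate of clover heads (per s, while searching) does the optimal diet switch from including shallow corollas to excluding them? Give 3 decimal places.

0.119 per s

Drop shallow corollas once their profitability E₂/h₂ falls below the rate achievable on clover heads alone: E₂/h₂ = λE₁/(1 + λh₁).
Solve for λ: λE₁h₂ = E₂(1 + λh₁) → λ(E₁h₂ − E₂h₁) = E₂ → λ = E₂/(E₁h₂ − E₂h₁).
λ = 1.1/(1.6×7.1 − 1.1×1.9) = 1.1/9.27 = 0.1187 per s.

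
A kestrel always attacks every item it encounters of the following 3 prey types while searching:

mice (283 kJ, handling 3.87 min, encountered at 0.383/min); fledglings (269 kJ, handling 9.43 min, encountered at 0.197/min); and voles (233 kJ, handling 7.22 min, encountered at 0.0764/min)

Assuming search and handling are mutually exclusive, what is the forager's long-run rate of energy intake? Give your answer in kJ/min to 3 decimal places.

R = (0.383×283 + 0.197×269 + 0.0764×233) / (1 + 0.383×3.87 + 0.197×9.43 + 0.0764×7.22) = 179.2/4.892 = 36.63 kJ/min.

36.631 kJ/min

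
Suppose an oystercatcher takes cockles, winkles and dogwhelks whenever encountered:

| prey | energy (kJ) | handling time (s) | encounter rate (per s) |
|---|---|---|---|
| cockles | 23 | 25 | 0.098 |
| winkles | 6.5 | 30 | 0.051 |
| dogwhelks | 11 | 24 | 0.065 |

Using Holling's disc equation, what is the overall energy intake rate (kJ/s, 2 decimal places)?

R = Σλ_iE_i / (1 + Σλ_ih_i)
Numerator: 0.098×23 + 0.051×6.5 + 0.065×11 = 3.3
Denominator: 1 + 0.098×25 + 0.051×30 + 0.065×24 = 6.54
R = 3.3/6.54 = 0.5047 kJ/s

0.50 kJ/s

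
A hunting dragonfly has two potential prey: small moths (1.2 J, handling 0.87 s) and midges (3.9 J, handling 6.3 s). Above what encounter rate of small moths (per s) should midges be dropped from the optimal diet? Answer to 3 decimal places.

At the threshold, the rate on small moths alone equals the profitability of midges: λ·1.2/(1 + λ·0.87) = 3.9/6.3 = 0.619.
Rearranging, λ(1.2 − 0.619×0.87) = 0.619, so λ = 0.619/0.6614 = 0.9359 per s.

0.936 per s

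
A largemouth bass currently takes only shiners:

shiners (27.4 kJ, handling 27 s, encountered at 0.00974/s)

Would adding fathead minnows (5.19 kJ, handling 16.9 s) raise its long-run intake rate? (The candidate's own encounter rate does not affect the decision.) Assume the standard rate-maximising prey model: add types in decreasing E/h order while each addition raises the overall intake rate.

Yes

Current rate: (0.00974×27.4)/(1 + 0.00974×27) = 0.2113 kJ/s.
Profitability of fathead minnows: 5.19/16.9 = 0.3071 kJ/s.
Since 0.3071 > R, including fathead minnows increases the long-run rate.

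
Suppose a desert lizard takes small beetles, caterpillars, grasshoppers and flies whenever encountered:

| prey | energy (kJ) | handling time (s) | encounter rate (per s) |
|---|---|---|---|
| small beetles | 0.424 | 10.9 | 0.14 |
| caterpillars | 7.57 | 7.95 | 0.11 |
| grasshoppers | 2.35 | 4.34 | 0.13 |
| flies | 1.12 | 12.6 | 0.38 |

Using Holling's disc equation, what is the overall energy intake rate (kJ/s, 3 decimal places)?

Energy encountered per unit search time: 0.14×0.424 + 0.11×7.57 + 0.13×2.35 + 0.38×1.12 = 1.623 kJ/s.
Handling time per unit search time: 0.14×10.9 + 0.11×7.95 + 0.13×4.34 + 0.38×12.6 = 7.753.
Rate = 1.623/(1 + 7.753) = 0.1854 kJ/s.

0.185 kJ/s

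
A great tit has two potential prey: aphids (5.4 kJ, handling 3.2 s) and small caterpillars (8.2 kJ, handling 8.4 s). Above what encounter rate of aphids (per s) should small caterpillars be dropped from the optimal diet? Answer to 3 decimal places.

0.429 per s

Drop small caterpillars once their profitability E₂/h₂ falls below the rate achievable on aphids alone: E₂/h₂ = λE₁/(1 + λh₁).
Solve for λ: λE₁h₂ = E₂(1 + λh₁) → λ(E₁h₂ − E₂h₁) = E₂ → λ = E₂/(E₁h₂ − E₂h₁).
λ = 8.2/(5.4×8.4 − 8.2×3.2) = 8.2/19.12 = 0.4289 per s.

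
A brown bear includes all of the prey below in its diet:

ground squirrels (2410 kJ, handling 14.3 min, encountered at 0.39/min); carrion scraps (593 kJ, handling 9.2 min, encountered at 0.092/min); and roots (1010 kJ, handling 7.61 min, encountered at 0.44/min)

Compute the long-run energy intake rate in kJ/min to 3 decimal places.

133.576 kJ/min

R = (0.39×2410 + 0.092×593 + 0.44×1010) / (1 + 0.39×14.3 + 0.092×9.2 + 0.44×7.61) = 1439/10.77 = 133.6 kJ/min.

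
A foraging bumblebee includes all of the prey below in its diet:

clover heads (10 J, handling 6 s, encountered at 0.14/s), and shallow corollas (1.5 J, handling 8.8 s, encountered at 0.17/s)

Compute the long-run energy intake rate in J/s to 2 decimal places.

0.50 J/s

Energy encountered per unit search time: 0.14×10 + 0.17×1.5 = 1.655 J/s.
Handling time per unit search time: 0.14×6 + 0.17×8.8 = 2.336.
Rate = 1.655/(1 + 2.336) = 0.4961 J/s.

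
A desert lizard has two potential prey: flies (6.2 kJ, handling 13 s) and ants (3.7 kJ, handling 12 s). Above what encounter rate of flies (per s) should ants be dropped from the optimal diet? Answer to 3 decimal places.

0.141 per s

The zero-one rule: include ants iff E₂/h₂ > λE₁/(1+λh₁). Equality gives the switch point.
λE₁h₂ = E₂ + λE₂h₁ ⇒ λ = E₂/(E₁h₂ − E₂h₁) = 3.7/(74.4 − 48.1) = 0.1407 per s.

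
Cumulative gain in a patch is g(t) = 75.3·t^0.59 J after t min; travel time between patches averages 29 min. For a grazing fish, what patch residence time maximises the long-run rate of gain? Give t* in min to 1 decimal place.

Optimal t* satisfies g'(t*) = g(t*)/(T + t*).
g'(t) = 0.59·75.3·t^-0.41. Setting 0.59·75.3·t^-0.41 = 75.3·t^0.59/(29+t) gives 0.59(29+t) = t, so 0.41·t = 0.59×29.
t* = 0.59×29/0.41 = 41.73 min.

41.7 min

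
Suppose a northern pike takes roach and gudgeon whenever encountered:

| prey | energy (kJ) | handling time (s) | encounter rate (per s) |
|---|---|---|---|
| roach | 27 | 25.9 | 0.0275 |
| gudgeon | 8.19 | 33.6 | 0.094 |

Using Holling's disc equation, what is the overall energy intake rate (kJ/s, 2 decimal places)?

R = Σλ_iE_i / (1 + Σλ_ih_i)
Numerator: 0.0275×27 + 0.094×8.19 = 1.512
Denominator: 1 + 0.0275×25.9 + 0.094×33.6 = 4.871
R = 1.512/4.871 = 0.3105 kJ/s

0.31 kJ/s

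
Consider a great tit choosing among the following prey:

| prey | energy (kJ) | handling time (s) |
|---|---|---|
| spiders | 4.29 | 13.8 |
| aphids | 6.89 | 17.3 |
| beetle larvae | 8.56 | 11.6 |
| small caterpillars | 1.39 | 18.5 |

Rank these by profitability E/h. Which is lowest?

In descending order of E/h:
beetle larvae: 8.56/11.6 = 0.738 kJ/s
aphids: 6.89/17.3 = 0.398 kJ/s
spiders: 4.29/13.8 = 0.311 kJ/s
small caterpillars: 1.39/18.5 = 0.0751 kJ/s

small caterpillars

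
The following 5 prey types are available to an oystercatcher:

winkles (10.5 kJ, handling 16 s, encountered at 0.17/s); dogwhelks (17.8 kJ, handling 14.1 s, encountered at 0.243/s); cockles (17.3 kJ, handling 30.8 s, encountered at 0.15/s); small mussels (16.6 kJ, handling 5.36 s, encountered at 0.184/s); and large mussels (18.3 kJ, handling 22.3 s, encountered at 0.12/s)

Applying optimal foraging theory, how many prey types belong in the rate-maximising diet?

E/h in descending order: small mussels 3.1, dogwhelks 1.26, large mussels 0.821, winkles 0.656, cockles 0.562 kJ/s. The optimal diet is the largest prefix of this list for which every included type satisfies E_i/h_i > R on the types above it.
Rate on top 1: 1.538. dogwhelks: 1.26 < 1.538 → exclude; stop.
Optimal diet: small mussels — 1 of 5 types.

1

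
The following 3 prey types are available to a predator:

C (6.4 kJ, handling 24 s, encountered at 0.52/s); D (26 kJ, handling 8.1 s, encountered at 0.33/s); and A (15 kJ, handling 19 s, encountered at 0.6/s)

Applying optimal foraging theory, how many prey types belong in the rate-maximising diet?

E/h in descending order: D 3.21, A 0.789, C 0.267 kJ/s. The optimal diet is the largest prefix of this list for which every included type satisfies E_i/h_i > R on the types above it.
Rate on top 1: 2.336. A: 0.789 < 2.336 → exclude; stop.
Optimal diet: D — 1 of 3 types.

1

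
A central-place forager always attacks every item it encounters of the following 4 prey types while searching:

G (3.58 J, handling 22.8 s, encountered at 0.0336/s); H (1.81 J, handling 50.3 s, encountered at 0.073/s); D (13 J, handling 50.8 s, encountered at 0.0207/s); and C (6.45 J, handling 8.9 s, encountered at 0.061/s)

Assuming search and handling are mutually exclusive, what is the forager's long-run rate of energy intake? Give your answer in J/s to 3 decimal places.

0.130 J/s

Energy encountered per unit search time: 0.0336×3.58 + 0.073×1.81 + 0.0207×13 + 0.061×6.45 = 0.915 J/s.
Handling time per unit search time: 0.0336×22.8 + 0.073×50.3 + 0.0207×50.8 + 0.061×8.9 = 6.032.
Rate = 0.915/(1 + 6.032) = 0.1301 J/s.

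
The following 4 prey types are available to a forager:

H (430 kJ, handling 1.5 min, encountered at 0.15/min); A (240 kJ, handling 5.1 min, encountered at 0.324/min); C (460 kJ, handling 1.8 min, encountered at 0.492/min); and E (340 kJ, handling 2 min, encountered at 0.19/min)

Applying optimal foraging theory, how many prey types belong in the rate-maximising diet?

Profitabilities (E/h, kJ/min): H 287, C 256, E 170, A 47.1. Add prey in this order while the next type's profitability exceeds the intake rate on those already taken.
Rate on top 1: 52.65. C: 256 > 52.65 → include.
Rate on top 2: 137.8. E: 170 > 137.8 → include.
Rate on top 3: 142.7. A: 47.1 < 142.7 → exclude; stop.
Optimal diet: H, C, E — 3 of 4 types.

3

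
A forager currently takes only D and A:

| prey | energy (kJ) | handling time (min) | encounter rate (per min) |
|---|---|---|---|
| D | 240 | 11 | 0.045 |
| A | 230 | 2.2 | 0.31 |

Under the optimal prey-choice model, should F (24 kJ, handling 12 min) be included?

Intake rate on the current diet: R = (0.045×240 + 0.31×230) / (1 + 0.045×11 + 0.31×2.2) = 82.1/2.177 = 37.71 kJ/min.
Profitability of F: 24/12 = 2 kJ/min.
2 < 37.71, so adding F would lower the average — exclude it.

No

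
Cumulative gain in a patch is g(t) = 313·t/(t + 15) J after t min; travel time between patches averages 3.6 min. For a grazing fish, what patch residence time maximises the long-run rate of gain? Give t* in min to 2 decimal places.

7.35 min

Maximise g(t)/(T+t): set derivative to zero → g'(t)(T+t) = g(t).
g'(t) = 313·15/(t + 15)². Setting 313·15/(t+15)² = 313t/[(t+15)(3.6+t)] gives 15(3.6+t) = t(t+15), so t² = 15×3.6 = 54.
t* = √54 = 7.348 min.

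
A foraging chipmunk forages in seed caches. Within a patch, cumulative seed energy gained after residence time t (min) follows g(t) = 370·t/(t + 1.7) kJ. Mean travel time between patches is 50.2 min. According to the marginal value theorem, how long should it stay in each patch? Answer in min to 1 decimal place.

9.2 min

By the marginal value theorem, leave when the instantaneous gain rate g'(t) equals the habitat-wide average g(t)/(T + t).
g'(t) = 370·1.7/(t + 1.7)². Setting 370·1.7/(t+1.7)² = 370t/[(t+1.7)(50.2+t)] gives 1.7(50.2+t) = t(t+1.7), so t² = 1.7×50.2 = 85.34.
t* = √85.34 = 9.238 min.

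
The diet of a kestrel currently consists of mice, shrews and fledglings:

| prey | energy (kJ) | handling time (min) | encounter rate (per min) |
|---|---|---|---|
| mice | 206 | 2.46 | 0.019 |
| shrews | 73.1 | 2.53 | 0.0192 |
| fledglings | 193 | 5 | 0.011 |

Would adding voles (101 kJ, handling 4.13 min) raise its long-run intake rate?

On mice, shrews and fledglings alone, R = ΣλE/(1+Σλh) = 7.441/1.15 = 6.468 kJ/min.
voles: E/h = 101/4.13 = 24.46 kJ/min.
Since 24.46 > R, including voles increases the long-run rate.

Yes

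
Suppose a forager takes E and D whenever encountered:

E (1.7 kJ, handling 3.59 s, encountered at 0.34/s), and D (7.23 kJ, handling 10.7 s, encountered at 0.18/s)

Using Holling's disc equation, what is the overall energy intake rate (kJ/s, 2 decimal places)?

R = (0.34×1.7 + 0.18×7.23) / (1 + 0.34×3.59 + 0.18×10.7) = 1.879/4.147 = 0.4532 kJ/s.

0.45 kJ/s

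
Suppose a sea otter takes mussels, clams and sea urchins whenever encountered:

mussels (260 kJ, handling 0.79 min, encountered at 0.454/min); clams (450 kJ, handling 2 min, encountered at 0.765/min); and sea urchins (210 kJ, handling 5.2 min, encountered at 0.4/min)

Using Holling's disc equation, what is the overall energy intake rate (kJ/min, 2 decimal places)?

109.95 kJ/min

Energy encountered per unit search time: 0.454×260 + 0.765×450 + 0.4×210 = 546.3 kJ/min.
Handling time per unit search time: 0.454×0.79 + 0.765×2 + 0.4×5.2 = 3.969.
Rate = 546.3/(1 + 3.969) = 109.9 kJ/min.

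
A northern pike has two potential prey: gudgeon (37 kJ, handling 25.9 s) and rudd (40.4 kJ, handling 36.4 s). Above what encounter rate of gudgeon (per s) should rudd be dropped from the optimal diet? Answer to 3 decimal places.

0.134 per s

Drop rudd once their profitability E₂/h₂ falls below the rate achievable on gudgeon alone: E₂/h₂ = λE₁/(1 + λh₁).
Solve for λ: λE₁h₂ = E₂(1 + λh₁) → λ(E₁h₂ − E₂h₁) = E₂ → λ = E₂/(E₁h₂ − E₂h₁).
λ = 40.4/(37×36.4 − 40.4×25.9) = 40.4/300.4 = 0.1345 per s.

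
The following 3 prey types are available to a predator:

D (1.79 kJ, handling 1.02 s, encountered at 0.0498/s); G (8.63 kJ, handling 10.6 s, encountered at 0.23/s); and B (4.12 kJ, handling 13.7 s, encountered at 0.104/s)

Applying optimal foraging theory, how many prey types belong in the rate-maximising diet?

2

E/h in descending order: D 1.75, G 0.814, B 0.301 kJ/s. The optimal diet is the largest prefix of this list for which every included type satisfies E_i/h_i > R on the types above it.
Rate on top 1: 0.08483. G: 0.814 > 0.08483 → include.
Rate on top 2: 0.5945. B: 0.301 < 0.5945 → exclude; stop.
Optimal diet: D, G — 2 of 3 types.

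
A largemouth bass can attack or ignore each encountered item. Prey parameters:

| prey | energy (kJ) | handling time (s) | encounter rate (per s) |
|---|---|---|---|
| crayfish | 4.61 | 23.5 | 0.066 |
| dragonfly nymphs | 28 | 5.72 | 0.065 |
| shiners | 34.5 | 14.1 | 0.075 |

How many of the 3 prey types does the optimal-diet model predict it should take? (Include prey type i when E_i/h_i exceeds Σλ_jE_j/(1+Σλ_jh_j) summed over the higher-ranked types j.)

2

Profitabilities (E/h, kJ/s): dragonfly nymphs 4.9, shiners 2.45, crayfish 0.196. Add prey in this order while the next type's profitability exceeds the intake rate on those already taken.
Rate on top 1: 1.327. shiners: 2.45 > 1.327 → include.
Rate on top 2: 1.814. crayfish: 0.196 < 1.814 → exclude; stop.
Optimal diet: dragonfly nymphs, shiners — 2 of 3 types.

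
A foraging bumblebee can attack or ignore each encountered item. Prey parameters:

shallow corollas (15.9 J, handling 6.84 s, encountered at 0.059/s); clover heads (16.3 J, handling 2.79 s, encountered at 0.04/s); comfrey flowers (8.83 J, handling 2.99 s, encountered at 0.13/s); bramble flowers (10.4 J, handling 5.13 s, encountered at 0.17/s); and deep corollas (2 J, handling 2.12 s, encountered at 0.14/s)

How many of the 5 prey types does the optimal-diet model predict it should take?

4

E/h in descending order: clover heads 5.84, comfrey flowers 2.95, shallow corollas 2.32, bramble flowers 2.03, deep corollas 0.943 J/s. The optimal diet is the largest prefix of this list for which every included type satisfies E_i/h_i > R on the types above it.
Rate on top 1: 0.5865. comfrey flowers: 2.95 > 0.5865 → include.
Rate on top 2: 1.2. shallow corollas: 2.32 > 1.2 → include.
Rate on top 3: 1.438. bramble flowers: 2.03 > 1.438 → include.
Rate on top 4: 1.623. deep corollas: 0.943 < 1.623 → exclude; stop.
Optimal diet: clover heads, comfrey flowers, shallow corollas, bramble flowers — 4 of 5 types.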